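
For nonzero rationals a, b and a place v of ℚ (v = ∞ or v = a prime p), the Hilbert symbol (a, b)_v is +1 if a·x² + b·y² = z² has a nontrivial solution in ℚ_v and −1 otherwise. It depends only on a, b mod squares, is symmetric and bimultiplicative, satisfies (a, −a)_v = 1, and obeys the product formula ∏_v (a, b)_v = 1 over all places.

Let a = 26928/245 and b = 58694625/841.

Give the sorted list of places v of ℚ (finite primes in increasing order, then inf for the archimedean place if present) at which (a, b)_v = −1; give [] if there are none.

[11, 17]

Mod squares: a ≡ 935, b ≡ 28985. Check v ∈ {∞, 2, 3, 5, 7, 11, 17, 29, 31}.
v=5: a=5^-1·(≡2), b=5^3·(≡2) mod 5; (2|5)=-1, (2|5)=-1; (−1)^{-1·3·2}·(-1)^3·(-1)^-1 = +1.
v=7: a=7^-2·(≡4), b=7^0·(≡3) mod 7; (4|7)=+1, (3|7)=-1; (−1)^{-2·0·3}·(+1)^0·(-1)^-2 = +1.
v=17: a=17^1·(≡15), b=17^1·(≡14) mod 17; (15|17)=+1, (14|17)=-1; (−1)^{1·1·8}·(+1)^1·(-1)^1 = -1.
v=2: v_2(a)=4, v_2(b)=0; units ≡ 7, 1 (mod 8); ε·ε+αω+βω = 1·0+4·0+0·0 ≡ 0  ⇒  (a,b)_2 = +1.
v=3: a=3^2·(≡2), b=3^4·(≡2) mod 3; (2|3)=-1, (2|3)=-1; (−1)^{2·4·1}·(-1)^4·(-1)^2 = +1.
v=31: a=31^0·(≡14), b=31^1·(≡28) mod 31; (14|31)=+1, (28|31)=+1; (−1)^{0·1·15}·(+1)^1·(+1)^0 = +1.
v=11: a=11^1·(≡2), b=11^1·(≡10) mod 11; (2|11)=-1, (10|11)=-1; (−1)^{1·1·5}·(-1)^1·(-1)^1 = -1.
v=∞: 935 > 0 and 28985 > 0  ⇒  (a,b)_∞ = +1.
v=29: a=29^0·(≡28), b=29^-2·(≡17) mod 29; (28|29)=+1, (17|29)=-1; (−1)^{0·-2·14}·(+1)^-2·(-1)^0 = +1.
Ram(935, 28985) = {11, 17}; no ℚ_11-point on the conic.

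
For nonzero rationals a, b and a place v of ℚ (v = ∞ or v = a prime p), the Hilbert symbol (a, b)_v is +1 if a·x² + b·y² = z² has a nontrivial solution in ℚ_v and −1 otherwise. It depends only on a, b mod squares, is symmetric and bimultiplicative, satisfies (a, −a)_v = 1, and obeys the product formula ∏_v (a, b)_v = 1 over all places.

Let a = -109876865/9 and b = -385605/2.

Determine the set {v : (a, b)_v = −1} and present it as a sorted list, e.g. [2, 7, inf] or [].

Mod squares: a ≡ -2242385, b ≡ -85690. Check v ∈ {∞, 2, 3, 5, 7, 11, 17, 19, 23, 31, 37, 41}.
v=5: a=5^1·(≡3), b=5^1·(≡2) mod 5; (3|5)=-1, (2|5)=-1; (−1)^{1·1·2}·(-1)^1·(-1)^1 = +1.
v=∞: -2242385 < 0 and -85690 < 0  ⇒  (a,b)_∞ = -1.
v=23: a=23^1·(≡16), b=23^0·(≡18) mod 23; (16|23)=+1, (18|23)=+1; (−1)^{1·0·11}·(+1)^0·(+1)^1 = +1.
v=7: a=7^2·(≡1), b=7^0·(≡2) mod 7; (1|7)=+1, (2|7)=+1; (−1)^{2·0·3}·(+1)^0·(+1)^2 = +1.
v=19: a=19^0·(≡15), b=19^1·(≡8) mod 19; (15|19)=-1, (8|19)=-1; (−1)^{0·1·9}·(-1)^1·(-1)^0 = -1.
v=2: v_2(a)=0, v_2(b)=-1; units ≡ 7, 3 (mod 8); ε·ε+αω+βω = 1·1+0·1+-1·0 ≡ 1  ⇒  (a,b)_2 = -1.
v=3: a=3^-2·(≡1), b=3^2·(≡2) mod 3; (1|3)=+1, (2|3)=-1; (−1)^{-2·2·1}·(+1)^2·(-1)^-2 = +1.
v=17: a=17^1·(≡8), b=17^0·(≡3) mod 17; (8|17)=+1, (3|17)=-1; (−1)^{1·0·8}·(+1)^0·(-1)^1 = -1.
v=41: a=41^0·(≡34), b=41^1·(≡33) mod 41; (34|41)=-1, (33|41)=+1; (−1)^{0·1·20}·(-1)^1·(+1)^0 = -1.
v=11: a=11^0·(≡5), b=11^1·(≡1) mod 11; (5|11)=+1, (1|11)=+1; (−1)^{0·1·5}·(+1)^1·(+1)^0 = +1.
v=37: a=37^1·(≡26), b=37^0·(≡23) mod 37; (26|37)=+1, (23|37)=-1; (−1)^{1·0·18}·(+1)^0·(-1)^1 = -1.
v=31: a=31^1·(≡7), b=31^0·(≡2) mod 31; (7|31)=+1, (2|31)=+1; (−1)^{1·0·15}·(+1)^0·(+1)^1 = +1.
(-2242385, -85690 / ℚ) ramifies at {2, 17, 19, 37, 41, ∞}: a division algebra.

[2, 17, 19, 37, 41, inf]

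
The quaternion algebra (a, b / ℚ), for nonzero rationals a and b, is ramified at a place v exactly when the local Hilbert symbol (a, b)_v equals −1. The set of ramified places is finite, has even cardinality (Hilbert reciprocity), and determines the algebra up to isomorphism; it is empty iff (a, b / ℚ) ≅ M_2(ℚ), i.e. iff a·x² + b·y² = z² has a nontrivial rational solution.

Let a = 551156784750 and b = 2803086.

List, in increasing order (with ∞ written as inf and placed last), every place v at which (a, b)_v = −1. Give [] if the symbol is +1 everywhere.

[2, 13]

Mod squares: a ≡ 110, b ≡ 286. Check v ∈ {∞, 2, 3, 5, 11, 13}.
v=5: a=5^3·(≡3), b=5^0·(≡1) mod 5; (3|5)=-1, (1|5)=+1; (−1)^{3·0·2}·(-1)^0·(+1)^3 = +1.
v=3: a=3^4·(≡2), b=3^4·(≡1) mod 3; (2|3)=-1, (1|3)=+1; (−1)^{4·4·1}·(-1)^4·(+1)^4 = +1.
v=2: v_2(a)=1, v_2(b)=1; units ≡ 7, 7 (mod 8); ε·ε+αω+βω = 1·1+1·0+1·0 ≡ 1  ⇒  (a,b)_2 = -1.
v=13: a=13^2·(≡11), b=13^1·(≡4) mod 13; (11|13)=-1, (4|13)=+1; (−1)^{2·1·6}·(-1)^1·(+1)^2 = -1.
v=∞: 110 > 0 and 286 > 0  ⇒  (a,b)_∞ = +1.
v=11: a=11^5·(≡7), b=11^3·(≡5) mod 11; (7|11)=-1, (5|11)=+1; (−1)^{5·3·5}·(-1)^3·(+1)^5 = +1.
Ram(110, 286) = {2, 13}; no ℚ_2-point on the conic.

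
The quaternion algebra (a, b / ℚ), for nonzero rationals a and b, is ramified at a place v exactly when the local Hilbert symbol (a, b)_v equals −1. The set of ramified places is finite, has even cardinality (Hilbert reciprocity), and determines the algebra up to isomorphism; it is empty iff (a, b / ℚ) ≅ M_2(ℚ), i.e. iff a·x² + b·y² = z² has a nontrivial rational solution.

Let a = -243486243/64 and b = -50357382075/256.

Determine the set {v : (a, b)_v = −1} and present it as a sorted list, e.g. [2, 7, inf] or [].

[11, inf]

Mod squares: a ≡ -3, b ≡ -3003. Check v ∈ {∞, 2, 3, 5, 7, 11, 13}.
v=∞: -3 < 0 and -3003 < 0  ⇒  (a,b)_∞ = -1.
v=5: a=5^0·(≡3), b=5^2·(≡2) mod 5; (3|5)=-1, (2|5)=-1; (−1)^{0·2·2}·(-1)^2·(-1)^0 = +1.
v=13: a=13^2·(≡9), b=13^3·(≡3) mod 13; (9|13)=+1, (3|13)=+1; (−1)^{2·3·6}·(+1)^3·(+1)^2 = +1.
v=11: a=11^2·(≡10), b=11^1·(≡6) mod 11; (10|11)=-1, (6|11)=-1; (−1)^{2·1·5}·(-1)^1·(-1)^2 = -1.
v=7: a=7^2·(≡4), b=7^3·(≡6) mod 7; (4|7)=+1, (6|7)=-1; (−1)^{2·3·3}·(+1)^3·(-1)^2 = +1.
v=2: v_2(a)=-6, v_2(b)=-8; units ≡ 5, 5 (mod 8); ε·ε+αω+βω = 0·0+-6·1+-8·1 ≡ 0  ⇒  (a,b)_2 = +1.
v=3: a=3^5·(≡2), b=3^5·(≡1) mod 3; (2|3)=-1, (1|3)=+1; (−1)^{5·5·1}·(-1)^5·(+1)^5 = +1.
(-3, -3003 / ℚ) ramifies at {11, ∞}: a division algebra.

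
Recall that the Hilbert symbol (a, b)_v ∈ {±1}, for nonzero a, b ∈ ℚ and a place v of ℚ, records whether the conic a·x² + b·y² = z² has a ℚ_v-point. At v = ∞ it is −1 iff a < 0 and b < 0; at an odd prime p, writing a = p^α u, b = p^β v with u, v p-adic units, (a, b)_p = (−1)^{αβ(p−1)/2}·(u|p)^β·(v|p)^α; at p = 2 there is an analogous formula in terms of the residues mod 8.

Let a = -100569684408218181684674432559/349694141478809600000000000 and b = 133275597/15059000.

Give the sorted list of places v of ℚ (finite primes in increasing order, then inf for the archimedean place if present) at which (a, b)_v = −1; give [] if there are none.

Mod squares: a ≡ -13090, b ≡ 39270. Check v ∈ {∞, 2, 3, 5, 7, 11, 13, 17, 37, 47}.
v=2: v_2(a)=-21, v_2(b)=-3; units ≡ 7, 3 (mod 8); ε·ε+αω+βω = 1·1+-21·1+-3·0 ≡ 0  ⇒  (a,b)_2 = +1.
v=47: a=47^6·(≡46), b=47^2·(≡34) mod 47; (46|47)=-1, (34|47)=+1; (−1)^{6·2·23}·(-1)^2·(+1)^6 = +1.
v=13: a=13^6·(≡12), b=13^2·(≡9) mod 13; (12|13)=+1, (9|13)=+1; (−1)^{6·2·6}·(+1)^2·(+1)^6 = +1.
v=5: a=5^-11·(≡2), b=5^-3·(≡1) mod 5; (2|5)=-1, (1|5)=+1; (−1)^{-11·-3·2}·(-1)^-3·(+1)^-11 = -1.
v=37: a=37^-6·(≡35), b=37^-2·(≡14) mod 37; (35|37)=-1, (14|37)=-1; (−1)^{-6·-2·18}·(-1)^-2·(-1)^-6 = +1.
v=17: a=17^5·(≡7), b=17^1·(≡8) mod 17; (7|17)=-1, (8|17)=+1; (−1)^{5·1·8}·(-1)^1·(+1)^5 = -1.
v=7: a=7^5·(≡5), b=7^1·(≡3) mod 7; (5|7)=-1, (3|7)=-1; (−1)^{5·1·3}·(-1)^1·(-1)^5 = -1.
v=3: a=3^4·(≡2), b=3^1·(≡1) mod 3; (2|3)=-1, (1|3)=+1; (−1)^{4·1·1}·(-1)^1·(+1)^4 = -1.
v=11: a=11^-3·(≡5), b=11^-1·(≡8) mod 11; (5|11)=+1, (8|11)=-1; (−1)^{-3·-1·5}·(+1)^-1·(-1)^-3 = +1.
v=∞: -13090 < 0 and 39270 > 0  ⇒  (a,b)_∞ = +1.
Ram(-13090, 39270) = {3, 5, 7, 17}; no ℚ_3-point on the conic.

[3, 5, 7, 17]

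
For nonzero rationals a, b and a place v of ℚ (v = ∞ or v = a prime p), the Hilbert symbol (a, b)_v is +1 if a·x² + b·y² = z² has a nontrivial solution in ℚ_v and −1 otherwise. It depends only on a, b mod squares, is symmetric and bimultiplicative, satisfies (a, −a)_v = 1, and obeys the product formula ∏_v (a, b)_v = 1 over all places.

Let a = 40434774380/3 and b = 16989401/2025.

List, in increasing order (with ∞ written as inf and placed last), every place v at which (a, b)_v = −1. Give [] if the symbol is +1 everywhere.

[3, 11]

(a, b) ≡ (179444265, 100529) mod (ℚ^×)²; places V = {2, 3, 5, 7, 11, 13, 17, 19, 37, ∞}.
(a,b)_5: α=1, u≡2; β=-2, v≡1 (mod 5); (2|5)=-1, (1|5)=+1; sign (−1)^0·-1^-2·+1^1 = +1.
(a,b)_17: α=1, u≡12; β=0, v≡13 (mod 17); (12|17)=-1, (13|17)=+1; sign (−1)^0·-1^0·+1^1 = +1.
(a,b)_2: α=2, β=0; u≡1, v≡1 (mod 8); ε(u)ε(v)=0·0, αω(v)=2·0, βω(u)=0·0; sum ≡ 0  ⇒  +1.
(a,b)_37: α=1, u≡12; β=1, v≡33 (mod 37); (12|37)=+1, (33|37)=+1; sign (−1)^0·+1^1·+1^1 = +1.
(a,b)_13: α=3, u≡8; β=3, v≡5 (mod 13); (8|13)=-1, (5|13)=-1; sign (−1)^0·-1^3·-1^3 = +1.
(a,b)_3: α=-1, u≡2; β=-4, v≡2 (mod 3); (2|3)=-1, (2|3)=-1; sign (−1)^0·-1^-4·-1^-1 = -1.
(a,b)_19: α=1, u≡8; β=1, v≡7 (mod 19); (8|19)=-1, (7|19)=+1; sign (−1)^1·-1^1·+1^1 = +1.
(a,b)_7: α=1, u≡5; β=0, v≡1 (mod 7); (5|7)=-1, (1|7)=+1; sign (−1)^0·-1^0·+1^1 = +1.
(a,b)_∞: sgn(179444265)=+, sgn(100529)=+, so +1.
(a,b)_11: α=1, u≡4; β=1, v≡3 (mod 11); (4|11)=+1, (3|11)=+1; sign (−1)^1·+1^1·+1^1 = -1.
Ram(179444265, 100529) = {3, 11}; no ℚ_3-point on the conic.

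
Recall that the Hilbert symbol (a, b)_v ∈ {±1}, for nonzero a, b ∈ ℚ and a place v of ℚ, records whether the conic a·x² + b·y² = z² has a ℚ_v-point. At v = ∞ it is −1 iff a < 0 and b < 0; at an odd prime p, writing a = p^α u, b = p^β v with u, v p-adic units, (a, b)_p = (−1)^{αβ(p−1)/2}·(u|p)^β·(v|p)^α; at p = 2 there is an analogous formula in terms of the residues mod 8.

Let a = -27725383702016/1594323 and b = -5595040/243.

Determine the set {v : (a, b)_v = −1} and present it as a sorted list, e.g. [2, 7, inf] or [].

(a, b) ≡ (-1122, -30) mod (ℚ^×)²; places V = {2, 3, 5, 7, 11, 13, 17, ∞}.
(a,b)_3: α=-13, u≡1; β=-5, v≡2 (mod 3); (1|3)=+1, (2|3)=-1; sign (−1)^1·+1^-5·-1^-13 = +1.
(a,b)_∞: sgn(-1122)=−, sgn(-30)=−, so -1.
(a,b)_17: α=3, u≡4; β=2, v≡4 (mod 17); (4|17)=+1, (4|17)=+1; sign (−1)^0·+1^2·+1^3 = +1.
(a,b)_5: α=0, u≡3; β=1, v≡4 (mod 5); (3|5)=-1, (4|5)=+1; sign (−1)^0·-1^1·+1^0 = -1.
(a,b)_13: α=2, u≡1; β=0, v≡12 (mod 13); (1|13)=+1, (12|13)=+1; sign (−1)^0·+1^0·+1^2 = +1.
(a,b)_11: α=3, u≡8; β=2, v≡4 (mod 11); (8|11)=-1, (4|11)=+1; sign (−1)^0·-1^2·+1^3 = +1.
(a,b)_7: α=2, u≡5; β=0, v≡5 (mod 7); (5|7)=-1, (5|7)=-1; sign (−1)^0·-1^0·-1^2 = +1.
(a,b)_2: α=9, β=5; u≡7, v≡1 (mod 8); ε(u)ε(v)=1·0, αω(v)=9·0, βω(u)=5·0; sum ≡ 0  ⇒  +1.
Ram(-1122, -30) = {5, ∞}; no ℚ_5-point on the conic.

[5, inf]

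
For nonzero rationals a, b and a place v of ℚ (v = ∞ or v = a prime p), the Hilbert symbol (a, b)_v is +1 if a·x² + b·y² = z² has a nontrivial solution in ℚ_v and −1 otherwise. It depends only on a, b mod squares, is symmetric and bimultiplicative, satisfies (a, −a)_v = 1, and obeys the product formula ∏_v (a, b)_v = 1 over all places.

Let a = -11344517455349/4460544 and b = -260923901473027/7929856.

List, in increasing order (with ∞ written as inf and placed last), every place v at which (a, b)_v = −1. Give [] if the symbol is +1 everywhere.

(a, b) ≡ (-351509, -15283) mod (ℚ^×)²; places V = {2, 3, 11, 13, 17, 19, 23, 29, 31, ∞}.
(a,b)_2: α=-12, β=-16; u≡3, v≡5 (mod 8); ε(u)ε(v)=1·0, αω(v)=-12·1, βω(u)=-16·1; sum ≡ 0  ⇒  +1.
(a,b)_23: α=3, u≡4; β=4, v≡8 (mod 23); (4|23)=+1, (8|23)=+1; sign (−1)^0·+1^4·+1^3 = +1.
(a,b)_∞: sgn(-351509)=−, sgn(-15283)=−, so -1.
(a,b)_29: α=1, u≡5; β=1, v≡23 (mod 29); (5|29)=+1, (23|29)=+1; sign (−1)^0·+1^1·+1^1 = +1.
(a,b)_31: α=1, u≡28; β=1, v≡29 (mod 31); (28|31)=+1, (29|31)=-1; sign (−1)^1·+1^1·-1^1 = +1.
(a,b)_13: α=2, u≡8; β=2, v≡6 (mod 13); (8|13)=-1, (6|13)=-1; sign (−1)^0·-1^2·-1^2 = +1.
(a,b)_19: α=2, u≡13; β=2, v≡15 (mod 19); (13|19)=-1, (15|19)=-1; sign (−1)^0·-1^2·-1^2 = +1.
(a,b)_11: α=-2, u≡7; β=-2, v≡6 (mod 11); (7|11)=-1, (6|11)=-1; sign (−1)^0·-1^-2·-1^-2 = +1.
(a,b)_3: α=-2, u≡1; β=0, v≡2 (mod 3); (1|3)=+1, (2|3)=-1; sign (−1)^0·+1^0·-1^-2 = +1.
(a,b)_17: α=1, u≡11; β=1, v≡1 (mod 17); (11|17)=-1, (1|17)=+1; sign (−1)^0·-1^1·+1^1 = -1.
|Ram(-351509, -15283)| = 2, even; anisotropic at {17, ∞}.

[17, inf]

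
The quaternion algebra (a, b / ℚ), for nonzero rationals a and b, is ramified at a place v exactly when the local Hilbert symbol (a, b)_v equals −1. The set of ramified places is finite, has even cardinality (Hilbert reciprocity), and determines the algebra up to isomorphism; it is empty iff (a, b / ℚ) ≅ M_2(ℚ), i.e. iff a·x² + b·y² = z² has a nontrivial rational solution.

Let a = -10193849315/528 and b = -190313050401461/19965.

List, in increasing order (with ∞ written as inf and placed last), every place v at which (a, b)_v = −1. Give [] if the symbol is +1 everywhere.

Mod squares: a ≡ -40755, b ≡ -36465. Check v ∈ {∞, 2, 3, 5, 11, 13, 17, 19}.
v=5: a=5^1·(≡4), b=5^-1·(≡3) mod 5; (4|5)=+1, (3|5)=-1; (−1)^{1·-1·2}·(+1)^-1·(-1)^1 = -1.
v=∞: -40755 < 0 and -36465 < 0  ⇒  (a,b)_∞ = -1.
v=19: a=19^1·(≡13), b=19^2·(≡2) mod 19; (13|19)=-1, (2|19)=-1; (−1)^{1·2·9}·(-1)^2·(-1)^1 = -1.
v=13: a=13^5·(≡5), b=13^5·(≡3) mod 13; (5|13)=-1, (3|13)=+1; (−1)^{5·5·6}·(-1)^5·(+1)^5 = -1.
v=3: a=3^-1·(≡2), b=3^-1·(≡1) mod 3; (2|3)=-1, (1|3)=+1; (−1)^{-1·-1·1}·(-1)^-1·(+1)^-1 = +1.
v=2: v_2(a)=-4, v_2(b)=0; units ≡ 5, 7 (mod 8); ε·ε+αω+βω = 0·1+-4·0+0·1 ≡ 0  ⇒  (a,b)_2 = +1.
v=17: a=17^2·(≡6), b=17^5·(≡12) mod 17; (6|17)=-1, (12|17)=-1; (−1)^{2·5·8}·(-1)^5·(-1)^2 = -1.
v=11: a=11^-1·(≡8), b=11^-3·(≡6) mod 11; (8|11)=-1, (6|11)=-1; (−1)^{-1·-3·5}·(-1)^-3·(-1)^-1 = -1.
Ram(-40755, -36465) = {5, 11, 13, 17, 19, ∞}; no ℚ_5-point on the conic.

[5, 11, 13, 17, 19, inf]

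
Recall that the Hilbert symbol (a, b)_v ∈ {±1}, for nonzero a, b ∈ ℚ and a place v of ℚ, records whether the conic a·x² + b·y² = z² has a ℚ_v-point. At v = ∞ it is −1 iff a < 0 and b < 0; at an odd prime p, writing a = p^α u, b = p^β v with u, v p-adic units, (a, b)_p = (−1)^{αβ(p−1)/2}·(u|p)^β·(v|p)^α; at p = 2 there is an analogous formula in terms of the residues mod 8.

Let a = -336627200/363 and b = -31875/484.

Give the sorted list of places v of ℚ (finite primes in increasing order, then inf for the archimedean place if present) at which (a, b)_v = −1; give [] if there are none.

Mod squares: a ≡ -546, b ≡ -51. Check v ∈ {∞, 2, 3, 5, 7, 11, 13, 17}.
v=5: a=5^2·(≡4), b=5^4·(≡1) mod 5; (4|5)=+1, (1|5)=+1; (−1)^{2·4·2}·(+1)^4·(+1)^2 = +1.
v=2: v_2(a)=9, v_2(b)=-2; units ≡ 7, 5 (mod 8); ε·ε+αω+βω = 1·0+9·1+-2·0 ≡ 1  ⇒  (a,b)_2 = -1.
v=7: a=7^1·(≡6), b=7^0·(≡3) mod 7; (6|7)=-1, (3|7)=-1; (−1)^{1·0·3}·(-1)^0·(-1)^1 = -1.
v=∞: -546 < 0 and -51 < 0  ⇒  (a,b)_∞ = -1.
v=17: a=17^2·(≡1), b=17^1·(≡10) mod 17; (1|17)=+1, (10|17)=-1; (−1)^{2·1·8}·(+1)^1·(-1)^2 = +1.
v=13: a=13^1·(≡12), b=13^0·(≡9) mod 13; (12|13)=+1, (9|13)=+1; (−1)^{1·0·6}·(+1)^0·(+1)^1 = +1.
v=11: a=11^-2·(≡1), b=11^-2·(≡9) mod 11; (1|11)=+1, (9|11)=+1; (−1)^{-2·-2·5}·(+1)^-2·(+1)^-2 = +1.
v=3: a=3^-1·(≡1), b=3^1·(≡1) mod 3; (1|3)=+1, (1|3)=+1; (−1)^{-1·1·1}·(+1)^1·(+1)^-1 = -1.
(-546, -51 / ℚ) ramifies at {2, 3, 7, ∞}: a division algebra.

[2, 3, 7, inf]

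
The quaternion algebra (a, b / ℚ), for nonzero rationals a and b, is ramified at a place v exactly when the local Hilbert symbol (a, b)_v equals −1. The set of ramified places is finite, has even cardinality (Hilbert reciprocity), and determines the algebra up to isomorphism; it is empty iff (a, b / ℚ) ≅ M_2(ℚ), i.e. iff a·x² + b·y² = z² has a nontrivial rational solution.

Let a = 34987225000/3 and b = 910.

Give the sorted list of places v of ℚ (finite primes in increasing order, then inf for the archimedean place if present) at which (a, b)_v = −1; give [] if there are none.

(a, b) ≡ (30, 910) mod (ℚ^×)²; places V = {2, 3, 5, 7, 13, ∞}.
(a,b)_13: α=4, u≡12; β=1, v≡5 (mod 13); (12|13)=+1, (5|13)=-1; sign (−1)^0·+1^1·-1^4 = +1.
(a,b)_∞: sgn(30)=+, sgn(910)=+, so +1.
(a,b)_7: α=2, u≡1; β=1, v≡4 (mod 7); (1|7)=+1, (4|7)=+1; sign (−1)^0·+1^1·+1^2 = +1.
(a,b)_2: α=3, β=1; u≡7, v≡7 (mod 8); ε(u)ε(v)=1·1, αω(v)=3·0, βω(u)=1·0; sum ≡ 1  ⇒  -1.
(a,b)_5: α=5, u≡4; β=1, v≡2 (mod 5); (4|5)=+1, (2|5)=-1; sign (−1)^0·+1^1·-1^5 = -1.
(a,b)_3: α=-1, u≡1; β=0, v≡1 (mod 3); (1|3)=+1, (1|3)=+1; sign (−1)^0·+1^0·+1^-1 = +1.
(30, 910 / ℚ) ramifies at {2, 5}: a division algebra.

[2, 5]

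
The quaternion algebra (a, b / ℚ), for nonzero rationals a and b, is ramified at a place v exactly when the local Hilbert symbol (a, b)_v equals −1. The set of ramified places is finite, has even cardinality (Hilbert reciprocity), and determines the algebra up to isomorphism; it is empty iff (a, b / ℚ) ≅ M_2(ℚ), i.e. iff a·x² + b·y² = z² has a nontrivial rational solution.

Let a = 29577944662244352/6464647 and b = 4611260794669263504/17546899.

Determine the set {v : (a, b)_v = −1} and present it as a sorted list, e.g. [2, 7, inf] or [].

(a, b) ≡ (33649, 721259) mod (ℚ^×)²; places V = {2, 3, 7, 11, 17, 19, 23, 29, 31, ∞}.
(a,b)_7: α=-1, u≡6; β=1, v≡2 (mod 7); (6|7)=-1, (2|7)=+1; sign (−1)^1·-1^1·+1^-1 = +1.
(a,b)_31: α=-4, u≡25; β=-4, v≡30 (mod 31); (25|31)=+1, (30|31)=-1; sign (−1)^0·+1^-4·-1^-4 = +1.
(a,b)_29: α=2, u≡24; β=3, v≡14 (mod 29); (24|29)=+1, (14|29)=-1; sign (−1)^0·+1^3·-1^2 = +1.
(a,b)_19: α=1, u≡4; β=-1, v≡12 (mod 19); (4|19)=+1, (12|19)=-1; sign (−1)^1·+1^-1·-1^1 = +1.
(a,b)_3: α=10, u≡1; β=10, v≡2 (mod 3); (1|3)=+1, (2|3)=-1; sign (−1)^0·+1^10·-1^10 = +1.
(a,b)_23: α=1, u≡15; β=2, v≡18 (mod 23); (15|23)=-1, (18|23)=+1; sign (−1)^0·-1^2·+1^1 = +1.
(a,b)_11: α=3, u≡9; β=1, v≡4 (mod 11); (9|11)=+1, (4|11)=+1; sign (−1)^1·+1^1·+1^3 = -1.
(a,b)_2: α=10, β=4; u≡1, v≡3 (mod 8); ε(u)ε(v)=0·1, αω(v)=10·1, βω(u)=4·0; sum ≡ 0  ⇒  +1.
(a,b)_17: α=0, u≡10; β=3, v≡11 (mod 17); (10|17)=-1, (11|17)=-1; sign (−1)^0·-1^3·-1^0 = -1.
(a,b)_∞: sgn(33649)=+, sgn(721259)=+, so +1.
(33649, 721259 / ℚ) ramifies at {11, 17}: a division algebra.

[11, 17]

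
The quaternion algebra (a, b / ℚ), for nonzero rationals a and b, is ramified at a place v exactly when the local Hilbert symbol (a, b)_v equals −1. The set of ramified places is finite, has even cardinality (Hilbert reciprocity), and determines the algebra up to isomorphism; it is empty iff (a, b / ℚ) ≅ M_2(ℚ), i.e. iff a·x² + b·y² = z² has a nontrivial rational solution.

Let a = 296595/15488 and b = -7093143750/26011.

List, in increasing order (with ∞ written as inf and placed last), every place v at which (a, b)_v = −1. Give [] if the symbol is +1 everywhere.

Mod squares: a ≡ 390, b ≡ -746130. Check v ∈ {∞, 2, 3, 5, 7, 11, 13, 17, 19, 37}.
v=19: a=19^0·(≡8), b=19^-1·(≡14) mod 19; (8|19)=-1, (14|19)=-1; (−1)^{0·-1·9}·(-1)^-1·(-1)^0 = -1.
v=37: a=37^0·(≡22), b=37^-2·(≡12) mod 37; (22|37)=-1, (12|37)=+1; (−1)^{0·-2·18}·(-1)^-2·(+1)^0 = +1.
v=11: a=11^-2·(≡5), b=11^1·(≡2) mod 11; (5|11)=+1, (2|11)=-1; (−1)^{-2·1·5}·(+1)^1·(-1)^-2 = +1.
v=5: a=5^1·(≡3), b=5^5·(≡4) mod 5; (3|5)=-1, (4|5)=+1; (−1)^{1·5·2}·(-1)^5·(+1)^1 = -1.
v=7: a=7^0·(≡3), b=7^1·(≡5) mod 7; (3|7)=-1, (5|7)=-1; (−1)^{0·1·3}·(-1)^1·(-1)^0 = -1.
v=17: a=17^0·(≡13), b=17^3·(≡9) mod 17; (13|17)=+1, (9|17)=+1; (−1)^{0·3·8}·(+1)^3·(+1)^0 = +1.
v=∞: 390 > 0 and -746130 < 0  ⇒  (a,b)_∞ = +1.
v=13: a=13^3·(≡1), b=13^0·(≡2) mod 13; (1|13)=+1, (2|13)=-1; (−1)^{3·0·6}·(+1)^0·(-1)^3 = -1.
v=2: v_2(a)=-7, v_2(b)=1; units ≡ 3, 7 (mod 8); ε·ε+αω+βω = 1·1+-7·0+1·1 ≡ 0  ⇒  (a,b)_2 = +1.
v=3: a=3^3·(≡1), b=3^1·(≡2) mod 3; (1|3)=+1, (2|3)=-1; (−1)^{3·1·1}·(+1)^1·(-1)^3 = +1.
Ram(390, -746130) = {5, 7, 13, 19}; no ℚ_5-point on the conic.

[5, 7, 13, 19]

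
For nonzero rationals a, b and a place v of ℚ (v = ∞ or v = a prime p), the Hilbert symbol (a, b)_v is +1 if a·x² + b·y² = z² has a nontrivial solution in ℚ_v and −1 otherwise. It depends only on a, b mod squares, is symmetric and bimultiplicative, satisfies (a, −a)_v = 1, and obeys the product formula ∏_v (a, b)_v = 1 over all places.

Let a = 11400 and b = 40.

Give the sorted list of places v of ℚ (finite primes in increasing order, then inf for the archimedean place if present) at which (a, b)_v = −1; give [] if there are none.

Mod squares: a ≡ 114, b ≡ 10. Check v ∈ {∞, 2, 3, 5, 19}.
v=19: a=19^1·(≡11), b=19^0·(≡2) mod 19; (11|19)=+1, (2|19)=-1; (−1)^{1·0·9}·(+1)^0·(-1)^1 = -1.
v=2: v_2(a)=3, v_2(b)=3; units ≡ 1, 5 (mod 8); ε·ε+αω+βω = 0·0+3·1+3·0 ≡ 1  ⇒  (a,b)_2 = -1.
v=3: a=3^1·(≡2), b=3^0·(≡1) mod 3; (2|3)=-1, (1|3)=+1; (−1)^{1·0·1}·(-1)^0·(+1)^1 = +1.
v=5: a=5^2·(≡1), b=5^1·(≡3) mod 5; (1|5)=+1, (3|5)=-1; (−1)^{2·1·2}·(+1)^1·(-1)^2 = +1.
v=∞: 114 > 0 and 10 > 0  ⇒  (a,b)_∞ = +1.
Ram(114, 10) = {2, 19}; no ℚ_2-point on the conic.

[2, 19]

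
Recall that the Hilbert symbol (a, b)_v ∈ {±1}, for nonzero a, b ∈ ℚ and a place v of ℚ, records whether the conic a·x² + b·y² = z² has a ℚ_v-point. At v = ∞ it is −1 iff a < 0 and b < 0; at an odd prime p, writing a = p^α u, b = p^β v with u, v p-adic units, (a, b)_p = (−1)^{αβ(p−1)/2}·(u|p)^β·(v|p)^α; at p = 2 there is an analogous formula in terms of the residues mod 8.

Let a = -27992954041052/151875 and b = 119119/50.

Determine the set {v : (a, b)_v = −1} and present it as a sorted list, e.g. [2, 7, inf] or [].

[3, 13]

(a, b) ≡ (-429, 4862) mod (ℚ^×)²; places V = {2, 3, 5, 7, 11, 13, 17, ∞}.
(a,b)_13: α=5, u≡7; β=1, v≡1 (mod 13); (7|13)=-1, (1|13)=+1; sign (−1)^0·-1^1·+1^5 = -1.
(a,b)_7: α=2, u≡5; β=2, v≡2 (mod 7); (5|7)=-1, (2|7)=+1; sign (−1)^0·-1^2·+1^2 = +1.
(a,b)_11: α=3, u≡3; β=1, v≡10 (mod 11); (3|11)=+1, (10|11)=-1; sign (−1)^1·+1^1·-1^3 = +1.
(a,b)_∞: sgn(-429)=−, sgn(4862)=+, so +1.
(a,b)_2: α=2, β=-1; u≡3, v≡7 (mod 8); ε(u)ε(v)=1·1, αω(v)=2·0, βω(u)=-1·1; sum ≡ 0  ⇒  +1.
(a,b)_5: α=-4, u≡1; β=-2, v≡2 (mod 5); (1|5)=+1, (2|5)=-1; sign (−1)^0·+1^-2·-1^-4 = +1.
(a,b)_17: α=2, u≡8; β=1, v≡14 (mod 17); (8|17)=+1, (14|17)=-1; sign (−1)^0·+1^1·-1^2 = +1.
(a,b)_3: α=-5, u≡1; β=0, v≡2 (mod 3); (1|3)=+1, (2|3)=-1; sign (−1)^0·+1^0·-1^-5 = -1.
Ram(-429, 4862) = {3, 13}; no ℚ_3-point on the conic.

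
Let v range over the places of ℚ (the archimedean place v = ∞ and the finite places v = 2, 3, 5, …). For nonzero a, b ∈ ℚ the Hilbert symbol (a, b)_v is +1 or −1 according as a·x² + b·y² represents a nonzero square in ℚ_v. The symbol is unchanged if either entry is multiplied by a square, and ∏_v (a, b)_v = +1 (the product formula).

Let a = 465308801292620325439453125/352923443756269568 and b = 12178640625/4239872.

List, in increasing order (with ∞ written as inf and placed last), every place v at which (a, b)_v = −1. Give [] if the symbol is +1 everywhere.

(a, b) ≡ (186, 5394) mod (ℚ^×)²; places V = {2, 3, 5, 7, 13, 17, 19, 23, 29, 31, ∞}.
(a,b)_7: α=-6, u≡1; β=-2, v≡4 (mod 7); (1|7)=+1, (4|7)=+1; sign (−1)^0·+1^-2·+1^-6 = +1.
(a,b)_2: α=-25, β=-9; u≡5, v≡1 (mod 8); ε(u)ε(v)=0·0, αω(v)=-25·0, βω(u)=-9·1; sum ≡ 1  ⇒  -1.
(a,b)_3: α=1, u≡2; β=1, v≡1 (mod 3); (2|3)=-1, (1|3)=+1; sign (−1)^1·-1^1·+1^1 = +1.
(a,b)_17: α=4, u≡9; β=2, v≡14 (mod 17); (9|17)=+1, (14|17)=-1; sign (−1)^0·+1^2·-1^4 = +1.
(a,b)_13: α=-2, u≡4; β=-2, v≡9 (mod 13); (4|13)=+1, (9|13)=+1; sign (−1)^0·+1^-2·+1^-2 = +1.
(a,b)_29: α=4, u≡3; β=1, v≡15 (mod 29); (3|29)=-1, (15|29)=-1; sign (−1)^0·-1^1·-1^4 = -1.
(a,b)_∞: sgn(186)=+, sgn(5394)=+, so +1.
(a,b)_19: α=2, u≡3; β=0, v≡16 (mod 19); (3|19)=-1, (16|19)=+1; sign (−1)^0·-1^0·+1^2 = +1.
(a,b)_31: α=3, u≡29; β=1, v≡1 (mod 31); (29|31)=-1, (1|31)=+1; sign (−1)^1·-1^1·+1^3 = +1.
(a,b)_5: α=12, u≡1; β=6, v≡4 (mod 5); (1|5)=+1, (4|5)=+1; sign (−1)^0·+1^6·+1^12 = +1.
(a,b)_23: α=-2, u≡8; β=0, v≡12 (mod 23); (8|23)=+1, (12|23)=+1; sign (−1)^0·+1^0·+1^-2 = +1.
(186, 5394 / ℚ) ramifies at {2, 29}: a division algebra.

[2, 29]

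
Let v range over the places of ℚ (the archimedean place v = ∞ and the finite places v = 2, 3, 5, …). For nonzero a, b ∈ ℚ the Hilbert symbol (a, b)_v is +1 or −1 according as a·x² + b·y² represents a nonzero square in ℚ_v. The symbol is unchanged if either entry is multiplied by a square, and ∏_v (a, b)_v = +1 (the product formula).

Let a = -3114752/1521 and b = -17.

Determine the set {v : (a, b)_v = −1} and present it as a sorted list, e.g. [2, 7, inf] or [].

[17, inf]

Mod squares: a ≡ -23, b ≡ -17. Check v ∈ {∞, 2, 3, 13, 17, 23}.
v=13: a=13^-2·(≡1), b=13^0·(≡9) mod 13; (1|13)=+1, (9|13)=+1; (−1)^{-2·0·6}·(+1)^0·(+1)^-2 = +1.
v=∞: -23 < 0 and -17 < 0  ⇒  (a,b)_∞ = -1.
v=23: a=23^3·(≡22), b=23^0·(≡6) mod 23; (22|23)=-1, (6|23)=+1; (−1)^{3·0·11}·(-1)^0·(+1)^3 = +1.
v=3: a=3^-2·(≡1), b=3^0·(≡1) mod 3; (1|3)=+1, (1|3)=+1; (−1)^{-2·0·1}·(+1)^0·(+1)^-2 = +1.
v=2: v_2(a)=8, v_2(b)=0; units ≡ 1, 7 (mod 8); ε·ε+αω+βω = 0·1+8·0+0·0 ≡ 0  ⇒  (a,b)_2 = +1.
v=17: a=17^0·(≡7), b=17^1·(≡16) mod 17; (7|17)=-1, (16|17)=+1; (−1)^{0·1·8}·(-1)^1·(+1)^0 = -1.
Ram(-23, -17) = {17, ∞}; no ℚ_17-point on the conic.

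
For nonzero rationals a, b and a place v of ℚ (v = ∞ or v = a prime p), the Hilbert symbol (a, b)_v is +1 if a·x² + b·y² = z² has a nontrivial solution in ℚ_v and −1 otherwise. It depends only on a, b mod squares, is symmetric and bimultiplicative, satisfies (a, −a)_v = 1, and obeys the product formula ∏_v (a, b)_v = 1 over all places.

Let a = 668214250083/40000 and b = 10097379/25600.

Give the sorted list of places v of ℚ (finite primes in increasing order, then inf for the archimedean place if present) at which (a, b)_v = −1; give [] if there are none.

[2, 43]

(a, b) ≡ (43, 19) mod (ℚ^×)²; places V = {2, 3, 5, 19, 43, ∞}.
(a,b)_5: α=-4, u≡2; β=-2, v≡1 (mod 5); (2|5)=-1, (1|5)=+1; sign (−1)^0·-1^-2·+1^-4 = +1.
(a,b)_19: α=2, u≡17; β=1, v≡7 (mod 19); (17|19)=+1, (7|19)=+1; sign (−1)^0·+1^1·+1^2 = +1.
(a,b)_3: α=16, u≡1; β=12, v≡1 (mod 3); (1|3)=+1, (1|3)=+1; sign (−1)^0·+1^12·+1^16 = +1.
(a,b)_43: α=1, u≡9; β=0, v≡28 (mod 43); (9|43)=+1, (28|43)=-1; sign (−1)^0·+1^0·-1^1 = -1.
(a,b)_∞: sgn(43)=+, sgn(19)=+, so +1.
(a,b)_2: α=-6, β=-10; u≡3, v≡3 (mod 8); ε(u)ε(v)=1·1, αω(v)=-6·1, βω(u)=-10·1; sum ≡ 1  ⇒  -1.
Ram(43, 19) = {2, 43}; no ℚ_2-point on the conic.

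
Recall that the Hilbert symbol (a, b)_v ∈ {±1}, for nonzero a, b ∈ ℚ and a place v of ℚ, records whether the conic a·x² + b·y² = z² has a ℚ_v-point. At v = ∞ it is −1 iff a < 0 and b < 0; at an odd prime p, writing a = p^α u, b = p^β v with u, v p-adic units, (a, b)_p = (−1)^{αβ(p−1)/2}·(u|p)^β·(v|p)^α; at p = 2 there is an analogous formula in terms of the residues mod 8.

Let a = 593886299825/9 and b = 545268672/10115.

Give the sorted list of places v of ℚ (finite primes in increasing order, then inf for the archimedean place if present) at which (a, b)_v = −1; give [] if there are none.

(a, b) ≡ (29393, 409045) mod (ℚ^×)²; places V = {2, 3, 5, 7, 13, 17, 19, 29, 31, ∞}.
(a,b)_17: α=1, u≡3; β=-2, v≡13 (mod 17); (3|17)=-1, (13|17)=+1; sign (−1)^0·-1^-2·+1^1 = +1.
(a,b)_13: α=1, u≡12; β=1, v≡11 (mod 13); (12|13)=+1, (11|13)=-1; sign (−1)^0·+1^1·-1^1 = -1.
(a,b)_19: α=1, u≡2; β=0, v≡14 (mod 19); (2|19)=-1, (14|19)=-1; sign (−1)^0·-1^0·-1^1 = -1.
(a,b)_5: α=2, u≡2; β=-1, v≡4 (mod 5); (2|5)=-1, (4|5)=+1; sign (−1)^0·-1^-1·+1^2 = -1.
(a,b)_29: α=2, u≡7; β=1, v≡12 (mod 29); (7|29)=+1, (12|29)=-1; sign (−1)^0·+1^1·-1^2 = +1.
(a,b)_3: α=-2, u≡2; β=6, v≡1 (mod 3); (2|3)=-1, (1|3)=+1; sign (−1)^0·-1^6·+1^-2 = +1.
(a,b)_∞: sgn(29393)=+, sgn(409045)=+, so +1.
(a,b)_31: α=2, u≡28; β=1, v≡4 (mod 31); (28|31)=+1, (4|31)=+1; sign (−1)^0·+1^1·+1^2 = +1.
(a,b)_7: α=1, u≡3; β=-1, v≡6 (mod 7); (3|7)=-1, (6|7)=-1; sign (−1)^1·-1^-1·-1^1 = -1.
(a,b)_2: α=0, β=6; u≡1, v≡5 (mod 8); ε(u)ε(v)=0·0, αω(v)=0·1, βω(u)=6·0; sum ≡ 0  ⇒  +1.
|Ram(29393, 409045)| = 4, even; anisotropic at {5, 7, 13, 19}.

[5, 7, 13, 19]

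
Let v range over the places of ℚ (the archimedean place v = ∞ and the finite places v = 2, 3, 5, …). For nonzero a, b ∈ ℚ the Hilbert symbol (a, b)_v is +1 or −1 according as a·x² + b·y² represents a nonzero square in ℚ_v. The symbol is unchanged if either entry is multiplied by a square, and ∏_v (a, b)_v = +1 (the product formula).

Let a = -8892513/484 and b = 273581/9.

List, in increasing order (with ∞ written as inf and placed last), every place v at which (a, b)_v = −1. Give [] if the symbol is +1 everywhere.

[7, 17, 19, 23]

Mod squares: a ≡ -2737, b ≡ 2261. Check v ∈ {∞, 2, 3, 7, 11, 17, 19, 23}.
v=11: a=11^-2·(≡2), b=11^2·(≡8) mod 11; (2|11)=-1, (8|11)=-1; (−1)^{-2·2·5}·(-1)^2·(-1)^-2 = +1.
v=17: a=17^1·(≡15), b=17^1·(≡5) mod 17; (15|17)=+1, (5|17)=-1; (−1)^{1·1·8}·(+1)^1·(-1)^1 = -1.
v=∞: -2737 < 0 and 2261 > 0  ⇒  (a,b)_∞ = +1.
v=3: a=3^2·(≡2), b=3^-2·(≡2) mod 3; (2|3)=-1, (2|3)=-1; (−1)^{2·-2·1}·(-1)^-2·(-1)^2 = +1.
v=7: a=7^1·(≡1), b=7^1·(≡1) mod 7; (1|7)=+1, (1|7)=+1; (−1)^{1·1·3}·(+1)^1·(+1)^1 = -1.
v=19: a=19^2·(≡18), b=19^1·(≡6) mod 19; (18|19)=-1, (6|19)=+1; (−1)^{2·1·9}·(-1)^1·(+1)^2 = -1.
v=23: a=23^1·(≡22), b=23^0·(≡20) mod 23; (22|23)=-1, (20|23)=-1; (−1)^{1·0·11}·(-1)^0·(-1)^1 = -1.
v=2: v_2(a)=-2, v_2(b)=0; units ≡ 7, 5 (mod 8); ε·ε+αω+βω = 1·0+-2·1+0·0 ≡ 0  ⇒  (a,b)_2 = +1.
Ram(-2737, 2261) = {7, 17, 19, 23}; no ℚ_7-point on the conic.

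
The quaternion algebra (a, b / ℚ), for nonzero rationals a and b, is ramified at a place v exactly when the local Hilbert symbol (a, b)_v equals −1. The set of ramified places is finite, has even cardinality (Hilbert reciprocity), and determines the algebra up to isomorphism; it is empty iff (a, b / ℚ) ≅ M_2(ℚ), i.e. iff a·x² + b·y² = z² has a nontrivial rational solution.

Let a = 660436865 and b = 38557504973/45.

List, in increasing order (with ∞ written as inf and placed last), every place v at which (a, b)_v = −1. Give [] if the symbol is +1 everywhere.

Mod squares: a ≡ 1829465, b ≡ 3159985. Check v ∈ {∞, 2, 3, 5, 11, 13, 19, 29, 31, 37}.
v=31: a=31^1·(≡6), b=31^1·(≡28) mod 31; (6|31)=-1, (28|31)=+1; (−1)^{1·1·15}·(-1)^1·(+1)^1 = +1.
v=13: a=13^0·(≡10), b=13^2·(≡12) mod 13; (10|13)=+1, (12|13)=+1; (−1)^{0·2·6}·(+1)^2·(+1)^0 = +1.
v=29: a=29^1·(≡14), b=29^1·(≡12) mod 29; (14|29)=-1, (12|29)=-1; (−1)^{1·1·14}·(-1)^1·(-1)^1 = +1.
v=11: a=11^1·(≡10), b=11^0·(≡9) mod 11; (10|11)=-1, (9|11)=+1; (−1)^{1·0·5}·(-1)^0·(+1)^1 = +1.
v=37: a=37^1·(≡31), b=37^1·(≡25) mod 37; (31|37)=-1, (25|37)=+1; (−1)^{1·1·18}·(-1)^1·(+1)^1 = -1.
v=3: a=3^0·(≡2), b=3^-2·(≡1) mod 3; (2|3)=-1, (1|3)=+1; (−1)^{0·-2·1}·(-1)^-2·(+1)^0 = +1.
v=19: a=19^2·(≡12), b=19^3·(≡18) mod 19; (12|19)=-1, (18|19)=-1; (−1)^{2·3·9}·(-1)^3·(-1)^2 = -1.
v=5: a=5^1·(≡3), b=5^-1·(≡2) mod 5; (3|5)=-1, (2|5)=-1; (−1)^{1·-1·2}·(-1)^-1·(-1)^1 = +1.
v=∞: 1829465 > 0 and 3159985 > 0  ⇒  (a,b)_∞ = +1.
v=2: v_2(a)=0, v_2(b)=0; units ≡ 1, 1 (mod 8); ε·ε+αω+βω = 0·0+0·0+0·0 ≡ 0  ⇒  (a,b)_2 = +1.
Ram(1829465, 3159985) = {19, 37}; no ℚ_19-point on the conic.

[19, 37]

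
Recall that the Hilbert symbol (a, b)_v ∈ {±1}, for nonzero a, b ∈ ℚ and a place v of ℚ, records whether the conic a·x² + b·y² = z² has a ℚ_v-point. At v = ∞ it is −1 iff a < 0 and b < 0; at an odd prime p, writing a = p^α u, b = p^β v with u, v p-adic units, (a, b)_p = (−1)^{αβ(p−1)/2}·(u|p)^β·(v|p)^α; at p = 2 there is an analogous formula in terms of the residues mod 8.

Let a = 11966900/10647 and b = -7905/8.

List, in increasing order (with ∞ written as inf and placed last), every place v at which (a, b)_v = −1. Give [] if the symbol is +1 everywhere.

Mod squares: a ≡ 6923, b ≡ -15810. Check v ∈ {∞, 2, 3, 5, 7, 11, 13, 17, 23, 31, 43}.
v=43: a=43^1·(≡20), b=43^0·(≡17) mod 43; (20|43)=-1, (17|43)=+1; (−1)^{1·0·21}·(-1)^0·(+1)^1 = +1.
v=∞: 6923 > 0 and -15810 < 0  ⇒  (a,b)_∞ = +1.
v=13: a=13^-2·(≡8), b=13^0·(≡8) mod 13; (8|13)=-1, (8|13)=-1; (−1)^{-2·0·6}·(-1)^0·(-1)^-2 = +1.
v=31: a=31^0·(≡20), b=31^1·(≡3) mod 31; (20|31)=+1, (3|31)=-1; (−1)^{0·1·15}·(+1)^1·(-1)^0 = +1.
v=11: a=11^2·(≡1), b=11^0·(≡6) mod 11; (1|11)=+1, (6|11)=-1; (−1)^{2·0·5}·(+1)^0·(-1)^2 = +1.
v=23: a=23^1·(≡3), b=23^0·(≡21) mod 23; (3|23)=+1, (21|23)=-1; (−1)^{1·0·11}·(+1)^0·(-1)^1 = -1.
v=17: a=17^0·(≡1), b=17^1·(≡12) mod 17; (1|17)=+1, (12|17)=-1; (−1)^{0·1·8}·(+1)^1·(-1)^0 = +1.
v=2: v_2(a)=2, v_2(b)=-3; units ≡ 3, 7 (mod 8); ε·ε+αω+βω = 1·1+2·0+-3·1 ≡ 0  ⇒  (a,b)_2 = +1.
v=5: a=5^2·(≡3), b=5^1·(≡3) mod 5; (3|5)=-1, (3|5)=-1; (−1)^{2·1·2}·(-1)^1·(-1)^2 = -1.
v=3: a=3^-2·(≡2), b=3^1·(≡1) mod 3; (2|3)=-1, (1|3)=+1; (−1)^{-2·1·1}·(-1)^1·(+1)^-2 = -1.
v=7: a=7^-1·(≡4), b=7^0·(≡5) mod 7; (4|7)=+1, (5|7)=-1; (−1)^{-1·0·3}·(+1)^0·(-1)^-1 = -1.
Ram(6923, -15810) = {3, 5, 7, 23}; no ℚ_3-point on the conic.

[3, 5, 7, 23]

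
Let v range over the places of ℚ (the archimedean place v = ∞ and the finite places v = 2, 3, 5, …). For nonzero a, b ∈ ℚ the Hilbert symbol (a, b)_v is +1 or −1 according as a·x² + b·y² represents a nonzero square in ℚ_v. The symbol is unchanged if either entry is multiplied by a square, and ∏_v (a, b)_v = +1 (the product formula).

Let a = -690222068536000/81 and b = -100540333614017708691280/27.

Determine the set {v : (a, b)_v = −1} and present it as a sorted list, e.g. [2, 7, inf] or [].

[3, 7, 13, inf]

Mod squares: a ≡ -715, b ≡ -15015. Check v ∈ {∞, 2, 3, 5, 7, 11, 13, 29}.
v=7: a=7^2·(≡3), b=7^3·(≡4) mod 7; (3|7)=-1, (4|7)=+1; (−1)^{2·3·3}·(-1)^3·(+1)^2 = -1.
v=5: a=5^3·(≡2), b=5^1·(≡2) mod 5; (2|5)=-1, (2|5)=-1; (−1)^{3·1·2}·(-1)^1·(-1)^3 = +1.
v=11: a=11^5·(≡1), b=11^9·(≡2) mod 11; (1|11)=+1, (2|11)=-1; (−1)^{5·9·5}·(+1)^9·(-1)^5 = +1.
v=29: a=29^2·(≡19), b=29^4·(≡16) mod 29; (19|29)=-1, (16|29)=+1; (−1)^{2·4·14}·(-1)^4·(+1)^2 = +1.
v=3: a=3^-4·(≡2), b=3^-3·(≡2) mod 3; (2|3)=-1, (2|3)=-1; (−1)^{-4·-3·1}·(-1)^-3·(-1)^-4 = -1.
v=2: v_2(a)=6, v_2(b)=4; units ≡ 5, 1 (mod 8); ε·ε+αω+βω = 0·0+6·0+4·1 ≡ 0  ⇒  (a,b)_2 = +1.
v=13: a=13^1·(≡3), b=13^3·(≡7) mod 13; (3|13)=+1, (7|13)=-1; (−1)^{1·3·6}·(+1)^3·(-1)^1 = -1.
v=∞: -715 < 0 and -15015 < 0  ⇒  (a,b)_∞ = -1.
Ram(-715, -15015) = {3, 7, 13, ∞}; no ℚ_3-point on the conic.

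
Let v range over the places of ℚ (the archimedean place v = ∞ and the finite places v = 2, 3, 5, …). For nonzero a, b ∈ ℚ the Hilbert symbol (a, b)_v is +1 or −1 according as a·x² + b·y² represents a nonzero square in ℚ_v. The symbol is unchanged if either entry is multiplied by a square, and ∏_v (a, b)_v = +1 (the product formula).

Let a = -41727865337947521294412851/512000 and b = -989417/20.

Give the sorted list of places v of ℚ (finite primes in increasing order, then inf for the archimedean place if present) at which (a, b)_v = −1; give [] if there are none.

(a, b) ≡ (-21745382295, -40885) mod (ℚ^×)²; places V = {2, 3, 5, 7, 11, 13, 17, 19, 31, 37, 43, ∞}.
(a,b)_∞: sgn(-21745382295)=−, sgn(-40885)=−, so -1.
(a,b)_17: α=3, u≡10; β=1, v≡8 (mod 17); (10|17)=-1, (8|17)=+1; sign (−1)^0·-1^1·+1^3 = -1.
(a,b)_19: α=1, u≡12; β=0, v≡8 (mod 19); (12|19)=-1, (8|19)=-1; sign (−1)^0·-1^0·-1^1 = -1.
(a,b)_3: α=5, u≡2; β=0, v≡2 (mod 3); (2|3)=-1, (2|3)=-1; sign (−1)^0·-1^0·-1^5 = -1.
(a,b)_2: α=-12, β=-2; u≡1, v≡3 (mod 8); ε(u)ε(v)=0·1, αω(v)=-12·1, βω(u)=-2·0; sum ≡ 0  ⇒  +1.
(a,b)_43: α=1, u≡1; β=0, v≡20 (mod 43); (1|43)=+1, (20|43)=-1; sign (−1)^0·+1^0·-1^1 = -1.
(a,b)_5: α=-3, u≡4; β=-1, v≡2 (mod 5); (4|5)=+1, (2|5)=-1; sign (−1)^0·+1^-1·-1^-3 = -1.
(a,b)_37: α=3, u≡34; β=1, v≡19 (mod 37); (34|37)=+1, (19|37)=-1; sign (−1)^0·+1^1·-1^3 = -1.
(a,b)_11: α=6, u≡3; β=2, v≡2 (mod 11); (3|11)=+1, (2|11)=-1; sign (−1)^0·+1^2·-1^6 = +1.
(a,b)_7: α=1, u≡5; β=0, v≡2 (mod 7); (5|7)=-1, (2|7)=+1; sign (−1)^0·-1^0·+1^1 = +1.
(a,b)_31: α=1, u≡5; β=0, v≡16 (mod 31); (5|31)=+1, (16|31)=+1; sign (−1)^0·+1^0·+1^1 = +1.
(a,b)_13: α=3, u≡7; β=1, v≡12 (mod 13); (7|13)=-1, (12|13)=+1; sign (−1)^0·-1^1·+1^3 = -1.
|Ram(-21745382295, -40885)| = 8, even; anisotropic at {3, 5, 13, 17, 19, 37, 43, ∞}.

[3, 5, 13, 17, 19, 37, 43, inf]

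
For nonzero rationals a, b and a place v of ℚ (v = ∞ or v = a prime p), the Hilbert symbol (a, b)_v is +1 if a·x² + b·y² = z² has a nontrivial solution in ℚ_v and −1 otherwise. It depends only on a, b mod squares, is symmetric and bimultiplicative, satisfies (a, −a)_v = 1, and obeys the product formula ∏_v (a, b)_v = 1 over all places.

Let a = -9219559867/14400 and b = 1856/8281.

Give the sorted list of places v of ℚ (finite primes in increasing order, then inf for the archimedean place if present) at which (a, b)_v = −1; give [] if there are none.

(a, b) ≡ (-521203, 29) mod (ℚ^×)²; places V = {2, 3, 5, 7, 13, 17, 19, 23, 29, 31, 43, ∞}.
(a,b)_19: α=2, u≡1; β=0, v≡2 (mod 19); (1|19)=+1, (2|19)=-1; sign (−1)^0·+1^0·-1^2 = +1.
(a,b)_7: α=2, u≡5; β=-2, v≡1 (mod 7); (5|7)=-1, (1|7)=+1; sign (−1)^0·-1^-2·+1^2 = +1.
(a,b)_5: α=-2, u≡3; β=0, v≡1 (mod 5); (3|5)=-1, (1|5)=+1; sign (−1)^0·-1^0·+1^-2 = +1.
(a,b)_29: α=0, u≡10; β=1, v≡4 (mod 29); (10|29)=-1, (4|29)=+1; sign (−1)^0·-1^1·+1^0 = -1.
(a,b)_17: α=1, u≡13; β=0, v≡10 (mod 17); (13|17)=+1, (10|17)=-1; sign (−1)^0·+1^0·-1^1 = -1.
(a,b)_13: α=0, u≡6; β=-2, v≡1 (mod 13); (6|13)=-1, (1|13)=+1; sign (−1)^0·-1^-2·+1^0 = +1.
(a,b)_31: α=1, u≡16; β=0, v≡30 (mod 31); (16|31)=+1, (30|31)=-1; sign (−1)^0·+1^0·-1^1 = -1.
(a,b)_2: α=-6, β=6; u≡5, v≡5 (mod 8); ε(u)ε(v)=0·0, αω(v)=-6·1, βω(u)=6·1; sum ≡ 0  ⇒  +1.
(a,b)_43: α=1, u≡27; β=0, v≡2 (mod 43); (27|43)=-1, (2|43)=-1; sign (−1)^0·-1^0·-1^1 = -1.
(a,b)_∞: sgn(-521203)=−, sgn(29)=+, so +1.
(a,b)_23: α=1, u≡17; β=0, v≡16 (mod 23); (17|23)=-1, (16|23)=+1; sign (−1)^0·-1^0·+1^1 = +1.
(a,b)_3: α=-2, u≡2; β=0, v≡2 (mod 3); (2|3)=-1, (2|3)=-1; sign (−1)^0·-1^0·-1^-2 = +1.
(-521203, 29 / ℚ) ramifies at {17, 29, 31, 43}: a division algebra.

[17, 29, 31, 43]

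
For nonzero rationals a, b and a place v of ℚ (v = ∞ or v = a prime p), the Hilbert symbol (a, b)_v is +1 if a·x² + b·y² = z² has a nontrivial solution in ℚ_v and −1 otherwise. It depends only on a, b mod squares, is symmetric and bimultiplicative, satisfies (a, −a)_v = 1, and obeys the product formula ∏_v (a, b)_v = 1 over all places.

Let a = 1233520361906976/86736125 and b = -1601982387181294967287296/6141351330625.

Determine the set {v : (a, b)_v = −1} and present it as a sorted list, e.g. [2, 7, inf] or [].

(a, b) ≡ (439930, -11726) mod (ℚ^×)²; places V = {2, 3, 5, 7, 11, 13, 17, 23, 29, 37, 41, ∞}.
(a,b)_2: α=5, β=9; u≡5, v≡1 (mod 8); ε(u)ε(v)=0·0, αω(v)=5·0, βω(u)=9·1; sum ≡ 1  ⇒  -1.
(a,b)_23: α=2, u≡18; β=4, v≡6 (mod 23); (18|23)=+1, (6|23)=+1; sign (−1)^0·+1^4·+1^2 = +1.
(a,b)_7: α=-4, u≡2; β=-6, v≡3 (mod 7); (2|7)=+1, (3|7)=-1; sign (−1)^0·+1^-6·-1^-4 = +1.
(a,b)_37: α=1, u≡14; β=2, v≡25 (mod 37); (14|37)=-1, (25|37)=+1; sign (−1)^0·-1^2·+1^1 = +1.
(a,b)_29: α=1, u≡3; β=2, v≡17 (mod 29); (3|29)=-1, (17|29)=-1; sign (−1)^0·-1^2·-1^1 = -1.
(a,b)_17: α=-2, u≡4; β=-4, v≡16 (mod 17); (4|17)=+1, (16|17)=+1; sign (−1)^0·+1^-4·+1^-2 = +1.
(a,b)_∞: sgn(439930)=+, sgn(-11726)=−, so +1.
(a,b)_5: α=-3, u≡4; β=-4, v≡1 (mod 5); (4|5)=+1, (1|5)=+1; sign (−1)^0·+1^-4·+1^-3 = +1.
(a,b)_13: α=2, u≡3; β=3, v≡6 (mod 13); (3|13)=+1, (6|13)=-1; sign (−1)^0·+1^3·-1^2 = +1.
(a,b)_3: α=4, u≡1; β=4, v≡1 (mod 3); (1|3)=+1, (1|3)=+1; sign (−1)^0·+1^4·+1^4 = +1.
(a,b)_11: α=2, u≡8; β=3, v≡9 (mod 11); (8|11)=-1, (9|11)=+1; sign (−1)^0·-1^3·+1^2 = -1.
(a,b)_41: α=1, u≡6; β=1, v≡16 (mod 41); (6|41)=-1, (16|41)=+1; sign (−1)^0·-1^1·+1^1 = -1.
Ram(439930, -11726) = {2, 11, 29, 41}; no ℚ_2-point on the conic.

[2, 11, 29, 41]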